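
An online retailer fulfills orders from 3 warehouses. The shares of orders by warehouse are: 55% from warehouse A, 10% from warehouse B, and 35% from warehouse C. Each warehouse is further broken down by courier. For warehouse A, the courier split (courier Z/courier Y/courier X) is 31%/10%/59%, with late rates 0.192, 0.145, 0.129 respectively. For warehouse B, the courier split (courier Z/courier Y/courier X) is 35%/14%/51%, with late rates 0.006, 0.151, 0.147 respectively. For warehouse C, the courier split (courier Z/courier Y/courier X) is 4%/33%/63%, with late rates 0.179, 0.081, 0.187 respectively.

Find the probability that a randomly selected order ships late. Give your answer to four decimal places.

0.1455

P(L|A) = 0.31·0.192 + 0.1·0.145 + 0.59·0.129 = 0.05952 + 0.0145 + 0.07611 = 0.15013
P(L|B) = 0.35·0.006 + 0.14·0.151 + 0.51·0.147 = 0.0021 + 0.02114 + 0.07497 = 0.09821
P(L|C) = 0.04·0.179 + 0.33·0.081 + 0.63·0.187 = 0.00716 + 0.02673 + 0.11781 = 0.1517
Then overall,
P(L) = 0.55·0.15013 + 0.1·0.09821 + 0.35·0.1517
      = 0.0825715 + 0.009821 + 0.053095 = 0.1454875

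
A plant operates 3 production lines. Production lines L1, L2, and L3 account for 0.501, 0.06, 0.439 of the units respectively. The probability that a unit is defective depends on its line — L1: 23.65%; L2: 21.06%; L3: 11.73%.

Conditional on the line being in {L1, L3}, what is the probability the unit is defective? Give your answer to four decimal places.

Let S = {L1, L3}.
P(S) = 0.501 + 0.439 = 0.94.
P(D ∩ S) = 0.2365·0.501 + 0.1173·0.439 = 0.1184865 + 0.0514947 = 0.1699812.
P(D | S) = 0.1699812 / 0.94 = 0.180831…

P(D|S) ≈ 0.1808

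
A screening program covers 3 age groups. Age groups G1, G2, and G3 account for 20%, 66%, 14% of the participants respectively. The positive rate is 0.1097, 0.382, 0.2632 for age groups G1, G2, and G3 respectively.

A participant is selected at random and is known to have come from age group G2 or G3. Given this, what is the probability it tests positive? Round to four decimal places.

Let S = {G2, G3}.
P(S) = 0.66 + 0.14 = 0.8.
P(T ∩ S) = 0.382·0.66 + 0.2632·0.14 = 0.25212 + 0.036848 = 0.288968.
P(T | S) = 0.288968 / 0.8 = 0.361210…

0.3612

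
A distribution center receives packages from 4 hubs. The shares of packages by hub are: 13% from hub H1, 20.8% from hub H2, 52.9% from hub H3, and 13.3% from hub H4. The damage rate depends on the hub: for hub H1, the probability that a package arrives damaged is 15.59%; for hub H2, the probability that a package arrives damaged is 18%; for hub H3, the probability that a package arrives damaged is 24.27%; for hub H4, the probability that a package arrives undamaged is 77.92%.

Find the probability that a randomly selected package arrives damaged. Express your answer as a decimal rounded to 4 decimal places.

P(D|H4) = 1 − 0.7792 = 0.2208.
P(D) = P(D|H1)·P(H1) + P(D|H2)·P(H2) + P(D|H3)·P(H3) + P(D|H4)·P(H4)
      = 0.1559·0.13 + 0.18·0.208 + 0.2427·0.529 + 0.2208·0.133
      = 0.020267 + 0.03744 + 0.1283883 + 0.0293664 = 0.2154617

P(D) ≈ 0.2155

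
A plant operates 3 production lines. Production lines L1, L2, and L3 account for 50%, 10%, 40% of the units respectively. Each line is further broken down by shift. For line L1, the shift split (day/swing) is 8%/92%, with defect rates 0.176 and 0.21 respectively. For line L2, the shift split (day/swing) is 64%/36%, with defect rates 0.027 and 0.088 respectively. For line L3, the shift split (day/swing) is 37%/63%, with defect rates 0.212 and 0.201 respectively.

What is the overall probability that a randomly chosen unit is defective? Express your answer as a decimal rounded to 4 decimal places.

0.1906

P(D|L1) = 0.08·0.176 + 0.92·0.21 = 0.01408 + 0.1932 = 0.20728
P(D|L2) = 0.64·0.027 + 0.36·0.088 = 0.01728 + 0.03168 = 0.04896
P(D|L3) = 0.37·0.212 + 0.63·0.201 = 0.07844 + 0.12663 = 0.20507
By total probability over the outer partition,
P(D) = 0.5·0.20728 + 0.1·0.04896 + 0.4·0.20507
      = 0.10364 + 0.004896 + 0.082028 = 0.190564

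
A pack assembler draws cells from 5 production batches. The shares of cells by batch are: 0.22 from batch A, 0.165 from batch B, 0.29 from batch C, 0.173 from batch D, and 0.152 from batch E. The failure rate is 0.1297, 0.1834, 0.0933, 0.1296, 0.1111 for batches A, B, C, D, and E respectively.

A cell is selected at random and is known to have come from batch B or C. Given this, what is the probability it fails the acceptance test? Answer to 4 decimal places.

0.1260

Let S = {B, C}.
P(S) = 0.165 + 0.29 = 0.455.
P(F ∩ S) = 0.1834·0.165 + 0.0933·0.29 = 0.030261 + 0.027057 = 0.057318.
P(F | S) = 0.057318 / 0.455 = 0.125974…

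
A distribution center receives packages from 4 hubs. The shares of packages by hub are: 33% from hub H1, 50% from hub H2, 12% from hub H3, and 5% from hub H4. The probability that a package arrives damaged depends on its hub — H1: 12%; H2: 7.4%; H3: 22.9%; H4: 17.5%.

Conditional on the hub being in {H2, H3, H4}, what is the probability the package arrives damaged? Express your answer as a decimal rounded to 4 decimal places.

Let S = {H2, H3, H4}.
P(S) = 0.5 + 0.12 + 0.05 = 0.67.
P(D ∩ S) = 0.074·0.5 + 0.229·0.12 + 0.175·0.05 = 0.037 + 0.02748 + 0.00875 = 0.07323.
P(D | S) = 0.07323 / 0.67 = 0.109299…

0.1093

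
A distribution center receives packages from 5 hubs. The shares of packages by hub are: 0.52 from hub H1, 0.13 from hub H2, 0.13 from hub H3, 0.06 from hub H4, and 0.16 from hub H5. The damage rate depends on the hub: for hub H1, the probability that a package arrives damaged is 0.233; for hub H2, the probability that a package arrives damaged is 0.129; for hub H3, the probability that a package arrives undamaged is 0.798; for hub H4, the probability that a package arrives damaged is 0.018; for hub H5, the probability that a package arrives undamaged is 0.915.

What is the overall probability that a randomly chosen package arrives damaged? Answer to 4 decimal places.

P(D|H3) = 1 − 0.798 = 0.202.
P(D|H5) = 1 − 0.915 = 0.085.
Summing over the partition,
P(D) = P(D|H1)·P(H1) + P(D|H2)·P(H2) + P(D|H3)·P(H3) + P(D|H4)·P(H4) + P(D|H5)·P(H5)
      = 0.233·0.52 + 0.129·0.13 + 0.202·0.13 + 0.018·0.06 + 0.085·0.16
      = 0.12116 + 0.01677 + 0.02626 + 0.00108 + 0.0136 = 0.17887

P(D) ≈ 0.1789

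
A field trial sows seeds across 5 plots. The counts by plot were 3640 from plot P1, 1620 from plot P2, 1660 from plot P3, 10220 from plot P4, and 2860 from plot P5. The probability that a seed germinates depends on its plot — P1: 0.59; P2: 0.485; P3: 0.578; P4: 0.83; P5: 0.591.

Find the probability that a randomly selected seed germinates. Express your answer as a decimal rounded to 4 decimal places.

P(G) ≈ 0.7033

Total: 3640 + 1620 + 1660 + 10220 + 2860 = 20000.
P(P1) = 3640/20000 = 0.182. P(P2) = 1620/20000 = 0.081. P(P3) = 1660/20000 = 0.083. P(P4) = 10220/20000 = 0.511. P(P5) = 2860/20000 = 0.143.
By the law of total probability,
P(G) = P(G|P1)·P(P1) + P(G|P2)·P(P2) + P(G|P3)·P(P3) + P(G|P4)·P(P4) + P(G|P5)·P(P5)
      = 0.59·0.182 + 0.485·0.081 + 0.578·0.083 + 0.83·0.511 + 0.591·0.143
      = 0.10738 + 0.039285 + 0.047974 + 0.42413 + 0.084513 = 0.703282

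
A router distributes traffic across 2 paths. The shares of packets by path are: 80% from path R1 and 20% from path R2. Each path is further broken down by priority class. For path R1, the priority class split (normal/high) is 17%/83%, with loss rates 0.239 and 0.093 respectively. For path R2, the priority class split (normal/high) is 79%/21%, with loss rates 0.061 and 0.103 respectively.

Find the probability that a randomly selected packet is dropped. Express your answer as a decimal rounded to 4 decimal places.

0.1082

P(L|R1) = 0.17·0.239 + 0.83·0.093 = 0.04063 + 0.07719 = 0.11782
P(L|R2) = 0.79·0.061 + 0.21·0.103 = 0.04819 + 0.02163 = 0.06982
By total probability over the outer partition,
P(L) = 0.8·0.11782 + 0.2·0.06982
      = 0.094256 + 0.013964 = 0.10822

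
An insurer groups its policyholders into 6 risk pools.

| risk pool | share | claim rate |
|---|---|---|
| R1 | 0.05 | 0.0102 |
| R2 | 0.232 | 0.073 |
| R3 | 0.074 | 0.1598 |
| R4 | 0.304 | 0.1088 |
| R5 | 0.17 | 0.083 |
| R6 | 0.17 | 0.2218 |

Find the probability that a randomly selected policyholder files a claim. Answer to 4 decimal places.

P(C) ≈ 0.1142

Using total probability over the partition,
P(C) = P(C|R1)·P(R1) + P(C|R2)·P(R2) + P(C|R3)·P(R3) + P(C|R4)·P(R4) + P(C|R5)·P(R5) + P(C|R6)·P(R6)
      = 0.0102·0.05 + 0.073·0.232 + 0.1598·0.074 + 0.1088·0.304 + 0.083·0.17 + 0.2218·0.17
      = 0.00051 + 0.016936 + 0.0118252 + 0.0330752 + 0.01411 + 0.037706 = 0.1141624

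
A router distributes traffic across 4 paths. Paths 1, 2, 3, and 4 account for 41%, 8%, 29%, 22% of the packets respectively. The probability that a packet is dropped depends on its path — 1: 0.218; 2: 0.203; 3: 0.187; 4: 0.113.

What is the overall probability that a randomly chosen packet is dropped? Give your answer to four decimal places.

P(L) = P(L|1)·P(1) + P(L|2)·P(2) + P(L|3)·P(3) + P(L|4)·P(4)
      = 0.218·0.41 + 0.203·0.08 + 0.187·0.29 + 0.113·0.22
      = 0.08938 + 0.01624 + 0.05423 + 0.02486 = 0.18471

0.1847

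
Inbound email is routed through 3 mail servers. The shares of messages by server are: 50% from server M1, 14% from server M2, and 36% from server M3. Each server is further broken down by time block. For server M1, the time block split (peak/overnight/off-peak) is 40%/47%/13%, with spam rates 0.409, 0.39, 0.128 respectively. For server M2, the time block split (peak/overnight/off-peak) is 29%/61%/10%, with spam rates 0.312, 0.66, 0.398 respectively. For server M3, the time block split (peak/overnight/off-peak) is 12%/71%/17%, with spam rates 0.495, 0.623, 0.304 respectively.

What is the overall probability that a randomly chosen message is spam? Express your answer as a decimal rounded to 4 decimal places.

P(S) ≈ 0.4556

P(S|M1) = 0.4·0.409 + 0.47·0.39 + 0.13·0.128 = 0.1636 + 0.1833 + 0.01664 = 0.36354
P(S|M2) = 0.29·0.312 + 0.61·0.66 + 0.1·0.398 = 0.09048 + 0.4026 + 0.0398 = 0.53288
P(S|M3) = 0.12·0.495 + 0.71·0.623 + 0.17·0.304 = 0.0594 + 0.44233 + 0.05168 = 0.55341
Then overall,
P(S) = 0.5·0.36354 + 0.14·0.53288 + 0.36·0.55341
      = 0.18177 + 0.0746032 + 0.1992276 = 0.4556008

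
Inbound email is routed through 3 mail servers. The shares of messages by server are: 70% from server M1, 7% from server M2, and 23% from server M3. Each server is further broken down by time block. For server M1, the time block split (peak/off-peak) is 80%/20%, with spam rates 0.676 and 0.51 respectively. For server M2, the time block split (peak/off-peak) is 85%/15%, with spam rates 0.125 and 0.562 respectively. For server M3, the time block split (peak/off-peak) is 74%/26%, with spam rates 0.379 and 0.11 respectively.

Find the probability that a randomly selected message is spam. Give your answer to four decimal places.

P(S|M1) = 0.8·0.676 + 0.2·0.51 = 0.5408 + 0.102 = 0.6428
P(S|M2) = 0.85·0.125 + 0.15·0.562 = 0.10625 + 0.0843 = 0.19055
P(S|M3) = 0.74·0.379 + 0.26·0.11 = 0.28046 + 0.0286 = 0.30906
By total probability over the outer partition,
P(S) = 0.7·0.6428 + 0.07·0.19055 + 0.23·0.30906
      = 0.44996 + 0.0133385 + 0.0710838 = 0.5343823

0.5344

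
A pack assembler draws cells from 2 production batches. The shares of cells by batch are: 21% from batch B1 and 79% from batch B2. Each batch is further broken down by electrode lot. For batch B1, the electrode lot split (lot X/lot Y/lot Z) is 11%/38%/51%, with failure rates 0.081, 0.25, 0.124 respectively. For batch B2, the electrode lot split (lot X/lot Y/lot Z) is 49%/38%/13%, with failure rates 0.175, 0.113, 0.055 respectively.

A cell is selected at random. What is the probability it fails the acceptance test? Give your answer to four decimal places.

P(F|B1) = 0.11·0.081 + 0.38·0.25 + 0.51·0.124 = 0.00891 + 0.095 + 0.06324 = 0.16715
P(F|B2) = 0.49·0.175 + 0.38·0.113 + 0.13·0.055 = 0.08575 + 0.04294 + 0.00715 = 0.13584
By total probability over the outer partition,
P(F) = 0.21·0.16715 + 0.79·0.13584
      = 0.0351015 + 0.1073136 = 0.1424151

P(F) ≈ 0.1424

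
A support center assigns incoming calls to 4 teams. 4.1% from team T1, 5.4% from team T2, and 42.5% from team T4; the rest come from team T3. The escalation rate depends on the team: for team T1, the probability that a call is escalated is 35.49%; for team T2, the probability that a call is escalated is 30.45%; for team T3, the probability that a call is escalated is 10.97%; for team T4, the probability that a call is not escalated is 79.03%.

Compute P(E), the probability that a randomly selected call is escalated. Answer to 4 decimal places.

0.1728

P(T3) = 1 − (0.041 + 0.054 + 0.425) = 0.48.
P(E|T4) = 1 − 0.7903 = 0.2097.
P(E) = P(E|T1)·P(T1) + P(E|T2)·P(T2) + P(E|T3)·P(T3) + P(E|T4)·P(T4)
      = 0.3549·0.041 + 0.3045·0.054 + 0.1097·0.48 + 0.2097·0.425
      = 0.0145509 + 0.016443 + 0.052656 + 0.0891225 = 0.1727724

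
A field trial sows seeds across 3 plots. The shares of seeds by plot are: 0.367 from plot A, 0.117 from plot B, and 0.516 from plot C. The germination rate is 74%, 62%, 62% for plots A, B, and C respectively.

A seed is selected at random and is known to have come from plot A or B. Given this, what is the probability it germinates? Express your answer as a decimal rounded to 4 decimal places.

0.7110

Let S = {A, B}.
P(S) = 0.367 + 0.117 = 0.484.
P(G ∩ S) = 0.74·0.367 + 0.62·0.117 = 0.27158 + 0.07254 = 0.34412.
P(G | S) = 0.34412 / 0.484 = 0.710992…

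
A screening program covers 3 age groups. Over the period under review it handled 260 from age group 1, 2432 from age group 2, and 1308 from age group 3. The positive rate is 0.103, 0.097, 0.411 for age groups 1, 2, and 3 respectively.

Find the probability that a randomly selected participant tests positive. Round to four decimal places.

Total: 260 + 2432 + 1308 = 4000.
P(1) = 260/4000 = 0.065. P(2) = 2432/4000 = 0.608. P(3) = 1308/4000 = 0.327.
P(T) = P(T|1)·P(1) + P(T|2)·P(2) + P(T|3)·P(3)
      = 0.103·0.065 + 0.097·0.608 + 0.411·0.327
      = 0.006695 + 0.058976 + 0.134397 = 0.200068

P(T) ≈ 0.2001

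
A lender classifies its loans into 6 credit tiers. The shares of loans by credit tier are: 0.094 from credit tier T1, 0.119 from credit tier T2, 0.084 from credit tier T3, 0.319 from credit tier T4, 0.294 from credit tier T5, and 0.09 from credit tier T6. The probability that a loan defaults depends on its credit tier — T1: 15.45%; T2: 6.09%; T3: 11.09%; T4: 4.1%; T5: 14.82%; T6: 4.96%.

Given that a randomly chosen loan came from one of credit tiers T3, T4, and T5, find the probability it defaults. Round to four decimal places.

Let S = {T3, T4, T5}.
P(S) = 0.084 + 0.319 + 0.294 = 0.697.
P(D ∩ S) = 0.1109·0.084 + 0.041·0.319 + 0.1482·0.294 = 0.0093156 + 0.013079 + 0.0435708 = 0.0659654.
P(D | S) = 0.0659654 / 0.697 = 0.094642…

P(D|S) ≈ 0.0946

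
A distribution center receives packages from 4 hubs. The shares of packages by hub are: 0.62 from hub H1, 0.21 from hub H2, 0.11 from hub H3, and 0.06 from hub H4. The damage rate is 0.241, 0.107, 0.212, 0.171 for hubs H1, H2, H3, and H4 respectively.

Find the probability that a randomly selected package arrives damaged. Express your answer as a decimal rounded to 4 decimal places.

Summing over the partition,
P(D) = P(D|H1)·P(H1) + P(D|H2)·P(H2) + P(D|H3)·P(H3) + P(D|H4)·P(H4)
      = 0.241·0.62 + 0.107·0.21 + 0.212·0.11 + 0.171·0.06
      = 0.14942 + 0.02247 + 0.02332 + 0.01026 = 0.20547

0.2055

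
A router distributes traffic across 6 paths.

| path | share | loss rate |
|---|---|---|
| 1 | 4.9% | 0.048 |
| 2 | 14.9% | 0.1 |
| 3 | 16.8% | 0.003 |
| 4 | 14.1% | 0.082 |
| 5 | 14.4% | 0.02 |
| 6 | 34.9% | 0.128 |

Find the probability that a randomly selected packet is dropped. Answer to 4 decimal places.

P(L) = P(L|1)·P(1) + P(L|2)·P(2) + P(L|3)·P(3) + P(L|4)·P(4) + P(L|5)·P(5) + P(L|6)·P(6)
      = 0.048·0.049 + 0.1·0.149 + 0.003·0.168 + 0.082·0.141 + 0.02·0.144 + 0.128·0.349
      = 0.002352 + 0.0149 + 0.000504 + 0.011562 + 0.00288 + 0.044672 = 0.07687

P(L) ≈ 0.0769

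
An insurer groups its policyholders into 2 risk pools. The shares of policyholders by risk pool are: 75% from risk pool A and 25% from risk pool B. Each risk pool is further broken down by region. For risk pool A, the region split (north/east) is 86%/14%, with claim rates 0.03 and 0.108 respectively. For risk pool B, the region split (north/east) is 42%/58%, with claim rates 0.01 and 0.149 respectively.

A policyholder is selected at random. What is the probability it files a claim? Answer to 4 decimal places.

P(C|A) = 0.86·0.03 + 0.14·0.108 = 0.0258 + 0.01512 = 0.04092
P(C|B) = 0.42·0.01 + 0.58·0.149 = 0.0042 + 0.08642 = 0.09062
Then overall,
P(C) = 0.75·0.04092 + 0.25·0.09062
      = 0.03069 + 0.022655 = 0.053345

0.0533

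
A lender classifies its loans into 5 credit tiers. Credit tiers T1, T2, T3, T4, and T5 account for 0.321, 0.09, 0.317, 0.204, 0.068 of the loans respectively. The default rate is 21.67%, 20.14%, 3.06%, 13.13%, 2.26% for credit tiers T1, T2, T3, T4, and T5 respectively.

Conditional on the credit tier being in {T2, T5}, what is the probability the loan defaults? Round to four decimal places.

Let S = {T2, T5}.
P(S) = 0.09 + 0.068 = 0.158.
P(D ∩ S) = 0.2014·0.09 + 0.0226·0.068 = 0.018126 + 0.0015368 = 0.0196628.
P(D | S) = 0.0196628 / 0.158 = 0.124448…

0.1244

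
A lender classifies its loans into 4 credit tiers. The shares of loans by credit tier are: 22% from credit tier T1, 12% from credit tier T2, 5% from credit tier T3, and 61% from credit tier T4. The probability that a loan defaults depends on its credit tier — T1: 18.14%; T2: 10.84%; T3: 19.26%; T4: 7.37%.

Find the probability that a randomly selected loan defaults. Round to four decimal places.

P(D) ≈ 0.1075

P(D) = P(D|T1)·P(T1) + P(D|T2)·P(T2) + P(D|T3)·P(T3) + P(D|T4)·P(T4)
      = 0.1814·0.22 + 0.1084·0.12 + 0.1926·0.05 + 0.0737·0.61
      = 0.039908 + 0.013008 + 0.00963 + 0.044957 = 0.107503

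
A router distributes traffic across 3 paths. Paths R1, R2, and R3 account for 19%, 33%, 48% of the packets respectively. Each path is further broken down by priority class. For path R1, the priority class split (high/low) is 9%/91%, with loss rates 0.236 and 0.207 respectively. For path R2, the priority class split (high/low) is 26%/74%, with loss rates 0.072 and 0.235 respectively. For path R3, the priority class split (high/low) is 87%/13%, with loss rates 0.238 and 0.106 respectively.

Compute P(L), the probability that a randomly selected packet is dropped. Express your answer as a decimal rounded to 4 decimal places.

P(L|R1) = 0.09·0.236 + 0.91·0.207 = 0.02124 + 0.18837 = 0.20961
P(L|R2) = 0.26·0.072 + 0.74·0.235 = 0.01872 + 0.1739 = 0.19262
P(L|R3) = 0.87·0.238 + 0.13·0.106 = 0.20706 + 0.01378 = 0.22084
Then overall,
P(L) = 0.19·0.20961 + 0.33·0.19262 + 0.48·0.22084
      = 0.0398259 + 0.0635646 + 0.1060032 = 0.2093937

0.2094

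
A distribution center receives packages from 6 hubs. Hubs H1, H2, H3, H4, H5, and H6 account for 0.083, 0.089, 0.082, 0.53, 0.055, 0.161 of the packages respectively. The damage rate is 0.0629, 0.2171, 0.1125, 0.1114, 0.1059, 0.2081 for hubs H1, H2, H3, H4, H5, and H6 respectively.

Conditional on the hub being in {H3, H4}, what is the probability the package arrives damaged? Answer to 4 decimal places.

Let S = {H3, H4}.
P(S) = 0.082 + 0.53 = 0.612.
P(D ∩ S) = 0.1125·0.082 + 0.1114·0.53 = 0.009225 + 0.059042 = 0.068267.
P(D | S) = 0.068267 / 0.612 = 0.111547…

P(D|S) ≈ 0.1115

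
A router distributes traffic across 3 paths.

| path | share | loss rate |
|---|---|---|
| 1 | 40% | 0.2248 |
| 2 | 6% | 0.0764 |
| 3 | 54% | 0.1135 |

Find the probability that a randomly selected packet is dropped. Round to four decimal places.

Summing over the partition,
P(L) = P(L|1)·P(1) + P(L|2)·P(2) + P(L|3)·P(3)
      = 0.2248·0.4 + 0.0764·0.06 + 0.1135·0.54
      = 0.08992 + 0.004584 + 0.06129 = 0.155794

0.1558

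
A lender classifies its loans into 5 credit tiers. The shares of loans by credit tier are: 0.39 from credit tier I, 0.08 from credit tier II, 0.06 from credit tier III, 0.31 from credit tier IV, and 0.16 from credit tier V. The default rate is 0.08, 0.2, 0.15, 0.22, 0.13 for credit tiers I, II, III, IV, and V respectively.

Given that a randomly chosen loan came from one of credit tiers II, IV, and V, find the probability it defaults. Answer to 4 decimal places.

Let S = {II, IV, V}.
P(S) = 0.08 + 0.31 + 0.16 = 0.55.
P(D ∩ S) = 0.2·0.08 + 0.22·0.31 + 0.13·0.16 = 0.016 + 0.0682 + 0.0208 = 0.105.
P(D | S) = 0.105 / 0.55 = 0.190909…

0.1909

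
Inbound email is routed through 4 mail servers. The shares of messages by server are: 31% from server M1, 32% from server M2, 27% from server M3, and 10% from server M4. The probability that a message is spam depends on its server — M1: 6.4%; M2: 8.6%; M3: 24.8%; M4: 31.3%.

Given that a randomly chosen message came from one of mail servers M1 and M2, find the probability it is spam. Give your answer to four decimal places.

P(S|J) ≈ 0.0752

Let J = {M1, M2}.
P(J) = 0.31 + 0.32 = 0.63.
P(S ∩ J) = 0.064·0.31 + 0.086·0.32 = 0.01984 + 0.02752 = 0.04736.
P(S | J) = 0.04736 / 0.63 = 0.075175…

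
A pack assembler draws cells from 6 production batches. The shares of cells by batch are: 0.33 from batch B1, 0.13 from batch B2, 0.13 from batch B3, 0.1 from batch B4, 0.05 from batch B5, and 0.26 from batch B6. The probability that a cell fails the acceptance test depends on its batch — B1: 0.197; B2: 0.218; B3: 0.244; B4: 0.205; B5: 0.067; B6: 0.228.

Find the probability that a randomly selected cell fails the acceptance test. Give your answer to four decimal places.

0.2082

P(F) = P(F|B1)·P(B1) + P(F|B2)·P(B2) + P(F|B3)·P(B3) + P(F|B4)·P(B4) + P(F|B5)·P(B5) + P(F|B6)·P(B6)
      = 0.197·0.33 + 0.218·0.13 + 0.244·0.13 + 0.205·0.1 + 0.067·0.05 + 0.228·0.26
      = 0.06501 + 0.02834 + 0.03172 + 0.0205 + 0.00335 + 0.05928 = 0.2082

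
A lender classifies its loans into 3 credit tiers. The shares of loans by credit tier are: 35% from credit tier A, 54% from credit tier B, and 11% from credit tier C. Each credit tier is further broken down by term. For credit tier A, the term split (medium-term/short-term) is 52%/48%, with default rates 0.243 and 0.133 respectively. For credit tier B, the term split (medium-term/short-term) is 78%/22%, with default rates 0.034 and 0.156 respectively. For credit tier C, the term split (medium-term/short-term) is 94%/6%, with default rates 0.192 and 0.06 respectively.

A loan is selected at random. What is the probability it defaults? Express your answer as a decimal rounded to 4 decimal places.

P(D) ≈ 0.1197

P(D|A) = 0.52·0.243 + 0.48·0.133 = 0.12636 + 0.06384 = 0.1902
P(D|B) = 0.78·0.034 + 0.22·0.156 = 0.02652 + 0.03432 = 0.06084
P(D|C) = 0.94·0.192 + 0.06·0.06 = 0.18048 + 0.0036 = 0.18408
By total probability over the outer partition,
P(D) = 0.35·0.1902 + 0.54·0.06084 + 0.11·0.18408
      = 0.06657 + 0.0328536 + 0.0202488 = 0.1196724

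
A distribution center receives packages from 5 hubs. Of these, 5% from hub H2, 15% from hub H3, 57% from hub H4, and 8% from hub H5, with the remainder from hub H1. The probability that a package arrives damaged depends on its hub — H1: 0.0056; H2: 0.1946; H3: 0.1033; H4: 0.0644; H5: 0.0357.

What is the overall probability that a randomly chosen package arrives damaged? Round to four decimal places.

P(H1) = 1 − (0.05 + 0.15 + 0.57 + 0.08) = 0.15.
P(D) = P(D|H1)·P(H1) + P(D|H2)·P(H2) + P(D|H3)·P(H3) + P(D|H4)·P(H4) + P(D|H5)·P(H5)
      = 0.0056·0.15 + 0.1946·0.05 + 0.1033·0.15 + 0.0644·0.57 + 0.0357·0.08
      = 0.00084 + 0.00973 + 0.015495 + 0.036708 + 0.002856 = 0.065629

P(D) ≈ 0.0656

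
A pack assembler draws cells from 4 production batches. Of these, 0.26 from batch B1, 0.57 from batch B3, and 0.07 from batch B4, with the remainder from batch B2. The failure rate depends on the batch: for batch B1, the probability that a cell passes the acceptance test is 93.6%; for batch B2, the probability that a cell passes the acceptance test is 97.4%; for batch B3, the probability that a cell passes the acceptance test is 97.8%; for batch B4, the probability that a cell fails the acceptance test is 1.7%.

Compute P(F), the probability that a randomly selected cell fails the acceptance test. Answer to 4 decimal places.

0.0330

P(B2) = 1 − (0.26 + 0.57 + 0.07) = 0.1.
P(F|B1) = 1 − 0.936 = 0.064.
P(F|B2) = 1 − 0.974 = 0.026.
P(F|B3) = 1 − 0.978 = 0.022.
P(F) = P(F|B1)·P(B1) + P(F|B2)·P(B2) + P(F|B3)·P(B3) + P(F|B4)·P(B4)
      = 0.064·0.26 + 0.026·0.1 + 0.022·0.57 + 0.017·0.07
      = 0.01664 + 0.0026 + 0.01254 + 0.00119 = 0.03297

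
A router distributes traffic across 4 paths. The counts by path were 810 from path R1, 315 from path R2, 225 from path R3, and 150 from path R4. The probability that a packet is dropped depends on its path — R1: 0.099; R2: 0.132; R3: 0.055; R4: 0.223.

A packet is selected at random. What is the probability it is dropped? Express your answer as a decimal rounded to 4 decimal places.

0.1117

Total: 810 + 315 + 225 + 150 = 1500.
P(R1) = 810/1500 = 0.54. P(R2) = 315/1500 = 0.21. P(R3) = 225/1500 = 0.15. P(R4) = 150/1500 = 0.1.
P(L) = P(L|R1)·P(R1) + P(L|R2)·P(R2) + P(L|R3)·P(R3) + P(L|R4)·P(R4)
      = 0.099·0.54 + 0.132·0.21 + 0.055·0.15 + 0.223·0.1
      = 0.05346 + 0.02772 + 0.00825 + 0.0223 = 0.11173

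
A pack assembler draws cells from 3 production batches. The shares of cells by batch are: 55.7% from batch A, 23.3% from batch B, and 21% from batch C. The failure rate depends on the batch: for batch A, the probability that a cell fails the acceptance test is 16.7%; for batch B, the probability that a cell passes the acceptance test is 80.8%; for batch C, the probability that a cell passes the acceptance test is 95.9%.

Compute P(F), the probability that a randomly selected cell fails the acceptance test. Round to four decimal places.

P(F|B) = 1 − 0.808 = 0.192.
P(F|C) = 1 − 0.959 = 0.041.
P(F) = P(F|A)·P(A) + P(F|B)·P(B) + P(F|C)·P(C)
      = 0.167·0.557 + 0.192·0.233 + 0.041·0.21
      = 0.093019 + 0.044736 + 0.00861 = 0.146365

P(F) ≈ 0.1464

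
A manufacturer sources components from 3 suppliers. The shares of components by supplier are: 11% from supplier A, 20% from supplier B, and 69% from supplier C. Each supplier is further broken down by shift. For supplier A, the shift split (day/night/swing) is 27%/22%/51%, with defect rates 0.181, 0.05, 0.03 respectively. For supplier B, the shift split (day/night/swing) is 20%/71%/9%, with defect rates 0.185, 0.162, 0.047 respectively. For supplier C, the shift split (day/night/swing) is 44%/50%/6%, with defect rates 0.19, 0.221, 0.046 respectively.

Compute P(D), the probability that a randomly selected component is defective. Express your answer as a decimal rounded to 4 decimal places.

0.1754

P(D|A) = 0.27·0.181 + 0.22·0.05 + 0.51·0.03 = 0.04887 + 0.011 + 0.0153 = 0.07517
P(D|B) = 0.2·0.185 + 0.71·0.162 + 0.09·0.047 = 0.037 + 0.11502 + 0.00423 = 0.15625
P(D|C) = 0.44·0.19 + 0.5·0.221 + 0.06·0.046 = 0.0836 + 0.1105 + 0.00276 = 0.19686
By total probability over the outer partition,
P(D) = 0.11·0.07517 + 0.2·0.15625 + 0.69·0.19686
      = 0.0082687 + 0.03125 + 0.1358334 = 0.1753521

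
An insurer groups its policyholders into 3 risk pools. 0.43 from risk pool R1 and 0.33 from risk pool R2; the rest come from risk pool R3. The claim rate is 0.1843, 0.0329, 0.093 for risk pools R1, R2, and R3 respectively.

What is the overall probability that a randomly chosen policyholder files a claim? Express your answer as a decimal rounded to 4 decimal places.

P(R3) = 1 − (0.43 + 0.33) = 0.24.
By the law of total probability,
P(C) = P(C|R1)·P(R1) + P(C|R2)·P(R2) + P(C|R3)·P(R3)
      = 0.1843·0.43 + 0.0329·0.33 + 0.093·0.24
      = 0.079249 + 0.010857 + 0.02232 = 0.112426

0.1124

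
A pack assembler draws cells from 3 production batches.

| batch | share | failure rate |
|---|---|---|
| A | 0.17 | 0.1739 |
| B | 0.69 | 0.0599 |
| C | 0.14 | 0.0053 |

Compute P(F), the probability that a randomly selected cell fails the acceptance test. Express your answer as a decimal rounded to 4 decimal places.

P(F) = P(F|A)·P(A) + P(F|B)·P(B) + P(F|C)·P(C)
      = 0.1739·0.17 + 0.0599·0.69 + 0.0053·0.14
      = 0.029563 + 0.041331 + 0.000742 = 0.071636

0.0716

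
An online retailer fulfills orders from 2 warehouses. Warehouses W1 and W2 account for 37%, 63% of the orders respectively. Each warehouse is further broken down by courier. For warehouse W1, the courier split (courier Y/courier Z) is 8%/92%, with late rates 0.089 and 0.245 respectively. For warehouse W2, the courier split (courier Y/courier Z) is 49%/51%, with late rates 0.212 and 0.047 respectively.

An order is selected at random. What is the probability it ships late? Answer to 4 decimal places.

0.1666

P(L|W1) = 0.08·0.089 + 0.92·0.245 = 0.00712 + 0.2254 = 0.23252
P(L|W2) = 0.49·0.212 + 0.51·0.047 = 0.10388 + 0.02397 = 0.12785
By total probability over the outer partition,
P(L) = 0.37·0.23252 + 0.63·0.12785
      = 0.0860324 + 0.0805455 = 0.1665779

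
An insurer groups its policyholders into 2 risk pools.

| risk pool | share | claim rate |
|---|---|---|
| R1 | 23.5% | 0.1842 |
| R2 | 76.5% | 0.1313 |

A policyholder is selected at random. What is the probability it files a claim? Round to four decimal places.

0.1437

P(C) = P(C|R1)·P(R1) + P(C|R2)·P(R2)
      = 0.1842·0.235 + 0.1313·0.765
      = 0.043287 + 0.1004445 = 0.1437315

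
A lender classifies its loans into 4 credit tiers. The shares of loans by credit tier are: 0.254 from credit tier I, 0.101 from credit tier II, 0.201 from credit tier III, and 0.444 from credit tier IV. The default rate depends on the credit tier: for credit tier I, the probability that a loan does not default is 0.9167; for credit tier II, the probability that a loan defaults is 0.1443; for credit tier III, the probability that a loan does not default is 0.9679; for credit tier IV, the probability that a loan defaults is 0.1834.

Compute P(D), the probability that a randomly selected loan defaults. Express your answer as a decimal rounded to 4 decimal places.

P(D) ≈ 0.1236

P(D|I) = 1 − 0.9167 = 0.0833.
P(D|III) = 1 − 0.9679 = 0.0321.
P(D) = P(D|I)·P(I) + P(D|II)·P(II) + P(D|III)·P(III) + P(D|IV)·P(IV)
      = 0.0833·0.254 + 0.1443·0.101 + 0.0321·0.201 + 0.1834·0.444
      = 0.0211582 + 0.0145743 + 0.0064521 + 0.0814296 = 0.1236142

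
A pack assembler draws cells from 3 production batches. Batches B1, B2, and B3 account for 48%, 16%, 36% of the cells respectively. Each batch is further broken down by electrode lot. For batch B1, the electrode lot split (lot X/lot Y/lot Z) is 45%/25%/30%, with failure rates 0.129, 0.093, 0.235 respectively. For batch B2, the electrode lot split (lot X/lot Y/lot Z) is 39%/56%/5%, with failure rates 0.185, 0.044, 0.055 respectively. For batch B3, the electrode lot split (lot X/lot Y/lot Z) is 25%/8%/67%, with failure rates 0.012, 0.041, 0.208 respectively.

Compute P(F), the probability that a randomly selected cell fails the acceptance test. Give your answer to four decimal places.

P(F|B1) = 0.45·0.129 + 0.25·0.093 + 0.3·0.235 = 0.05805 + 0.02325 + 0.0705 = 0.1518
P(F|B2) = 0.39·0.185 + 0.56·0.044 + 0.05·0.055 = 0.07215 + 0.02464 + 0.00275 = 0.09954
P(F|B3) = 0.25·0.012 + 0.08·0.041 + 0.67·0.208 = 0.003 + 0.00328 + 0.13936 = 0.14564
By total probability over the outer partition,
P(F) = 0.48·0.1518 + 0.16·0.09954 + 0.36·0.14564
      = 0.072864 + 0.0159264 + 0.0524304 = 0.1412208

P(F) ≈ 0.1412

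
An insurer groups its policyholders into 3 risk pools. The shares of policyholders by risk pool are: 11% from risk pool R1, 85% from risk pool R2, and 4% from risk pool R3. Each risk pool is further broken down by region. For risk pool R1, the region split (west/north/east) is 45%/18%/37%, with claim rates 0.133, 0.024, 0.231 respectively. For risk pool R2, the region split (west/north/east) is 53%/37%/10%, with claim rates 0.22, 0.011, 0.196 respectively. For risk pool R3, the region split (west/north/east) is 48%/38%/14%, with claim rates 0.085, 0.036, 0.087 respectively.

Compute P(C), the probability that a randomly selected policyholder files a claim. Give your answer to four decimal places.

P(C|R1) = 0.45·0.133 + 0.18·0.024 + 0.37·0.231 = 0.05985 + 0.00432 + 0.08547 = 0.14964
P(C|R2) = 0.53·0.22 + 0.37·0.011 + 0.1·0.196 = 0.1166 + 0.00407 + 0.0196 = 0.14027
P(C|R3) = 0.48·0.085 + 0.38·0.036 + 0.14·0.087 = 0.0408 + 0.01368 + 0.01218 = 0.06666
By total probability over the outer partition,
P(C) = 0.11·0.14964 + 0.85·0.14027 + 0.04·0.06666
      = 0.0164604 + 0.1192295 + 0.0026664 = 0.1383563

P(C) ≈ 0.1384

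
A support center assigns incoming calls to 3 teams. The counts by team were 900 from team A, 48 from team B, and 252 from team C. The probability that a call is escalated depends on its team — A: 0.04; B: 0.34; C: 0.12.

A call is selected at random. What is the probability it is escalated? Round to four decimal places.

Total: 900 + 48 + 252 = 1200.
P(A) = 900/1200 = 0.75. P(B) = 48/1200 = 0.04. P(C) = 252/1200 = 0.21.
P(E) = P(E|A)·P(A) + P(E|B)·P(B) + P(E|C)·P(C)
      = 0.04·0.75 + 0.34·0.04 + 0.12·0.21
      = 0.03 + 0.0136 + 0.0252 = 0.0688

0.0688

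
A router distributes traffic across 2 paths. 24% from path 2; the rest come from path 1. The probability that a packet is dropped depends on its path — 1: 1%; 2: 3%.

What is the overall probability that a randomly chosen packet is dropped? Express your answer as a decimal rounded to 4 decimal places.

0.0148

P(1) = 1 − (0.24) = 0.76.
Using total probability over the partition,
P(L) = P(L|1)·P(1) + P(L|2)·P(2)
      = 0.01·0.76 + 0.03·0.24
      = 0.0076 + 0.0072 = 0.0148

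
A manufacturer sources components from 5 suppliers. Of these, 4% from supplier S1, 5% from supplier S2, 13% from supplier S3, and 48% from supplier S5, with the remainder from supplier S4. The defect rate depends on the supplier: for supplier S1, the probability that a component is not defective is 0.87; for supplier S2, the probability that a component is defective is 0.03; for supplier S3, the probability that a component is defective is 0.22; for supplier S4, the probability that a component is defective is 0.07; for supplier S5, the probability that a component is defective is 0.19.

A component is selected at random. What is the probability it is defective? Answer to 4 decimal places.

P(S4) = 1 − (0.04 + 0.05 + 0.13 + 0.48) = 0.3.
P(D|S1) = 1 − 0.87 = 0.13.
P(D) = P(D|S1)·P(S1) + P(D|S2)·P(S2) + P(D|S3)·P(S3) + P(D|S4)·P(S4) + P(D|S5)·P(S5)
      = 0.13·0.04 + 0.03·0.05 + 0.22·0.13 + 0.07·0.3 + 0.19·0.48
      = 0.0052 + 0.0015 + 0.0286 + 0.021 + 0.0912 = 0.1475

0.1475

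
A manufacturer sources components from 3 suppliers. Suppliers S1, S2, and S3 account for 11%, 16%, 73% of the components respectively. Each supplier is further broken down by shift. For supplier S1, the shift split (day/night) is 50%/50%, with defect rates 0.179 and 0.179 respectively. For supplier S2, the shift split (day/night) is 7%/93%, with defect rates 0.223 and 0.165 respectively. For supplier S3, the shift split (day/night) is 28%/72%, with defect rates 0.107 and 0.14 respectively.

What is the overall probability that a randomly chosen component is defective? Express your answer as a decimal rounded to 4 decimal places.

P(D) ≈ 0.1422

P(D|S1) = 0.5·0.179 + 0.5·0.179 = 0.0895 + 0.0895 = 0.179
P(D|S2) = 0.07·0.223 + 0.93·0.165 = 0.01561 + 0.15345 = 0.16906
P(D|S3) = 0.28·0.107 + 0.72·0.14 = 0.02996 + 0.1008 = 0.13076
By total probability over the outer partition,
P(D) = 0.11·0.179 + 0.16·0.16906 + 0.73·0.13076
      = 0.01969 + 0.0270496 + 0.0954548 = 0.1421944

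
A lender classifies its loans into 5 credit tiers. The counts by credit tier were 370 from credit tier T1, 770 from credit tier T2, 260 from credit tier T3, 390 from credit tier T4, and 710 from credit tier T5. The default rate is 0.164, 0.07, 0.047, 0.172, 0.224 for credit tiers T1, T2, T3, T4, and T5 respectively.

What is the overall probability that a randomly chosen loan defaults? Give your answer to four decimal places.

Total: 370 + 770 + 260 + 390 + 710 = 2500.
P(T1) = 370/2500 = 0.148. P(T2) = 770/2500 = 0.308. P(T3) = 260/2500 = 0.104. P(T4) = 390/2500 = 0.156. P(T5) = 710/2500 = 0.284.
P(D) = P(D|T1)·P(T1) + P(D|T2)·P(T2) + P(D|T3)·P(T3) + P(D|T4)·P(T4) + P(D|T5)·P(T5)
      = 0.164·0.148 + 0.07·0.308 + 0.047·0.104 + 0.172·0.156 + 0.224·0.284
      = 0.024272 + 0.02156 + 0.004888 + 0.026832 + 0.063616 = 0.141168

P(D) ≈ 0.1412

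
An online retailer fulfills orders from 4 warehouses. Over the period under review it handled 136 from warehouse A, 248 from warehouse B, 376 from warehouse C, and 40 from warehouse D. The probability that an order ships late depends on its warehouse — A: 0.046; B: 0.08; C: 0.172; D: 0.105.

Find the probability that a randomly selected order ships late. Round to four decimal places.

Total: 136 + 248 + 376 + 40 = 800.
P(A) = 136/800 = 0.17. P(B) = 248/800 = 0.31. P(C) = 376/800 = 0.47. P(D) = 40/800 = 0.05.
Summing over the partition,
P(L) = P(L|A)·P(A) + P(L|B)·P(B) + P(L|C)·P(C) + P(L|D)·P(D)
      = 0.046·0.17 + 0.08·0.31 + 0.172·0.47 + 0.105·0.05
      = 0.00782 + 0.0248 + 0.08084 + 0.00525 = 0.11871

P(L) ≈ 0.1187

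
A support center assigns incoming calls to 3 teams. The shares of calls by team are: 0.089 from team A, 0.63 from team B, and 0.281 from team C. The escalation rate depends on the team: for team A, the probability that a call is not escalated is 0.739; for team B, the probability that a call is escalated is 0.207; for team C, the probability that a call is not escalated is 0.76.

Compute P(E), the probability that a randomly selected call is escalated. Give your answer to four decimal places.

0.2211

P(E|A) = 1 − 0.739 = 0.261.
P(E|C) = 1 − 0.76 = 0.24.
P(E) = P(E|A)·P(A) + P(E|B)·P(B) + P(E|C)·P(C)
      = 0.261·0.089 + 0.207·0.63 + 0.24·0.281
      = 0.023229 + 0.13041 + 0.06744 = 0.221079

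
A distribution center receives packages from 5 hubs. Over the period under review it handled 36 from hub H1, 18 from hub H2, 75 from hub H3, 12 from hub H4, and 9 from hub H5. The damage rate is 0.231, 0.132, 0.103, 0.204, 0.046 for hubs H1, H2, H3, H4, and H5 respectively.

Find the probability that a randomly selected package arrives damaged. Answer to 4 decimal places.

Total: 36 + 18 + 75 + 12 + 9 = 150.
P(H1) = 36/150 = 0.24. P(H2) = 18/150 = 0.12. P(H3) = 75/150 = 0.5. P(H4) = 12/150 = 0.08. P(H5) = 9/150 = 0.06.
Summing over the partition,
P(D) = P(D|H1)·P(H1) + P(D|H2)·P(H2) + P(D|H3)·P(H3) + P(D|H4)·P(H4) + P(D|H5)·P(H5)
      = 0.231·0.24 + 0.132·0.12 + 0.103·0.5 + 0.204·0.08 + 0.046·0.06
      = 0.05544 + 0.01584 + 0.0515 + 0.01632 + 0.00276 = 0.14186

P(D) ≈ 0.1419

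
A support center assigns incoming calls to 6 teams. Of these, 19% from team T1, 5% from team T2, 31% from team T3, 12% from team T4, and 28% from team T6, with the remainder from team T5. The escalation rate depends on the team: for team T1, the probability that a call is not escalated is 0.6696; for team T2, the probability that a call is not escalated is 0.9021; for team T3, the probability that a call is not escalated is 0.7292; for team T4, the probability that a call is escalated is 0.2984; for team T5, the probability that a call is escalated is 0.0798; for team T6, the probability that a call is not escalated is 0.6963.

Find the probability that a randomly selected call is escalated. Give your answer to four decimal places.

P(T5) = 1 − (0.19 + 0.05 + 0.31 + 0.12 + 0.28) = 0.05.
P(E|T1) = 1 − 0.6696 = 0.3304.
P(E|T2) = 1 − 0.9021 = 0.0979.
P(E|T3) = 1 − 0.7292 = 0.2708.
P(E|T6) = 1 − 0.6963 = 0.3037.
Using total probability over the partition,
P(E) = P(E|T1)·P(T1) + P(E|T2)·P(T2) + P(E|T3)·P(T3) + P(E|T4)·P(T4) + P(E|T5)·P(T5) + P(E|T6)·P(T6)
      = 0.3304·0.19 + 0.0979·0.05 + 0.2708·0.31 + 0.2984·0.12 + 0.0798·0.05 + 0.3037·0.28
      = 0.062776 + 0.004895 + 0.083948 + 0.035808 + 0.00399 + 0.085036 = 0.276453

P(E) ≈ 0.2765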